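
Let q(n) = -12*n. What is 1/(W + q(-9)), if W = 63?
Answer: 1/171 ≈ 0.0058480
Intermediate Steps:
1/(W + q(-9)) = 1/(63 - 12*(-9)) = 1/(63 + 108) = 1/171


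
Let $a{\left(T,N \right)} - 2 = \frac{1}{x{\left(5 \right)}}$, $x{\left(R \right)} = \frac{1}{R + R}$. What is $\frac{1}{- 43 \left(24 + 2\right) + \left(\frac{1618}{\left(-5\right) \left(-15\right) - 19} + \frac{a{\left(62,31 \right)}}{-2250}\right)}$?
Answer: $- \frac{10500}{11435681} \approx -0.00091818$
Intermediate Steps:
$x{\left(R \right)} = \frac{1}{2 R}$
$a{\left(T,N \right)} = 12$ ($a{\left(T,N \right)} = 2 + \frac{1}{\frac{1}{2} \cdot \frac{1}{5}} = 2 + \frac{1}{\frac{1}{10}} = 2 + 10 = 12$)
$\frac{1}{- 43 \left(24 + 2\right) + \left(\frac{1618}{\left(-5\right) \left(-15\right) - 19} + \frac{a{\left(62,31 \right)}}{-2250}\right)} = \frac{1}{- 43 \left(24 + 2\right) + \left(\frac{1618}{\left(-5\right) \left(-15\right) - 19} + \frac{12}{-2250}\right)} = \frac{1}{\left(-43\right) 26 + \left(\frac{1618}{75 - 19} + 12 \left(- \frac{1}{2250}\right)\right)} = \frac{1}{-1118 - \left(\frac{2}{375} - \frac{1618}{56}\right)} = \frac{1}{-1118 + \left(1618 \cdot \frac{1}{56} - \frac{2}{375}\right)} = \frac{1}{-1118 + \left(\frac{809}{28} - \frac{2}{375}\right)} = \frac{1}{-1118 + \frac{303319}{10500}} = \frac{1}{- \frac{11435681}{10500}} = - \frac{10500}{11435681}$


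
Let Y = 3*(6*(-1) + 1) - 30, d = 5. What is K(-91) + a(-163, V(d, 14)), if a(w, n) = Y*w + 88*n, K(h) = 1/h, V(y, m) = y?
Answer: 707524/91 ≈ 7775.0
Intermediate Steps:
Y = -45 (Y = 3*(-6 + 1) - 30 = 3*(-5) - 30 = -15 - 30 = -45)
a(w, n) = -45*w + 88*n
K(-91) + a(-163, V(d, 14)) = 1/(-91) + (-45*(-163) + 88*5) = -1/91 + (7335 + 440) = -1/91 + 7775 = 707524/91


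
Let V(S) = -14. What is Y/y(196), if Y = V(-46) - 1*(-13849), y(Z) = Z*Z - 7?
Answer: 13835/38409 ≈ 0.36020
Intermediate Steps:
y(Z) = -7 + Z² (y(Z) = Z² - 7 = -7 + Z²)
Y = 13835 (Y = -14 - 1*(-13849) = -14 + 13849 = 13835)
Y/y(196) = 13835/(-7 + 196²) = 13835/(-7 + 38416) = 13835/38409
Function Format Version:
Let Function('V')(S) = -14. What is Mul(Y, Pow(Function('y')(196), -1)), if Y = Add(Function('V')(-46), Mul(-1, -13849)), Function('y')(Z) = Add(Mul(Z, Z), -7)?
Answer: Rational(13835, 38409) ≈ 0.36020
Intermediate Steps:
Function('y')(Z) = Add(-7, Pow(Z, 2)) (Function('y')(Z) = Add(Pow(Z, 2), -7) = Add(-7, Pow(Z, 2)))
Y = 13835 (Y = Add(-14, Mul(-1, -13849)) = Add(-14, 13849) = 13835)
Mul(Y, Pow(Function('y')(196), -1)) = Mul(13835, Pow(Add(-7, Pow(196, 2)), -1)) = Mul(13835, Pow(Add(-7, 38416), -1)) = Mul(13835, Pow(38409, -1)) = Mul(13835, Rational(1, 38409)) = Rational(13835, 38409)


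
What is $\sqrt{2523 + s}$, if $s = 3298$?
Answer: $\sqrt{5821} \approx 76.295$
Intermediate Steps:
$\sqrt{2523 + s} = \sqrt{2523 + 3298} = \sqrt{5821}$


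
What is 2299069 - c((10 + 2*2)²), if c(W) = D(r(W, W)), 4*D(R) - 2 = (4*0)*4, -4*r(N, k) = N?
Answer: 4598137/2 ≈ 2.2991e+6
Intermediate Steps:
r(N, k) = -N/4
D(R) = ½ (D(R) = ½ + ((4*0)*4)/4 = ½ + (0*4)/4 = ½ + (¼)*0 = ½ + 0 = ½)
c(W) = ½
2299069 - c((10 + 2*2)²) = 2299069 - 1*½ = 2299069 - ½ = 4598137/2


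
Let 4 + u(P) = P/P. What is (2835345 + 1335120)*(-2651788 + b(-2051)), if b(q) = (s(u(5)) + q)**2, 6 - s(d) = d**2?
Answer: 6535652474520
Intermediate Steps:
u(P) = -3 (u(P) = -4 + P/P = -4 + 1 = -3)
s(d) = 6 - d**2
b(q) = (-3 + q)**2 (b(q) = ((6 - 1*(-3)**2) + q)**2 = ((6 - 1*9) + q)**2 = ((6 - 9) + q)**2 = (-3 + q)**2)
(2835345 + 1335120)*(-2651788 + b(-2051)) = (2835345 + 1335120)*(-2651788 + (-3 - 2051)**2) = 4170465*(-2651788 + (-2054)**2) = 4170465*(-2651788 + 4218916) = 4170465*1567128 = 6535652474520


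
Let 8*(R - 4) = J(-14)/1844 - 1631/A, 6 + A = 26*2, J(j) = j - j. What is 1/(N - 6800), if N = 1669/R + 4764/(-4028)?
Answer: -3021/32216021 ≈ -9.3773e-5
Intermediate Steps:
J(j) = 0
A = 46 (A = -6 + 26*2 = -6 + 52 = 46)
R = -159/368 (R = 4 + (0/1844 - 1631/46)/8 = 4 + (0*(1/1844) - 1631*1/46)/8 = 4 + (0 - 1631/46)/8 = 4 + (⅛)*(-1631/46) = 4 - 1631/368 = -159/368 ≈ -0.43207)
N = -11673221/3021 (N = 1669/(-159/368) + 4764/(-4028) = 1669*(-368/159) + 4764*(-1/4028) = -614192/159 - 1191/1007 = -11673221/3021 ≈ -3864.0)
1/(N - 6800) = 1/(-11673221/3021 - 6800) = 1/(-32216021/3021) = -3021/32216021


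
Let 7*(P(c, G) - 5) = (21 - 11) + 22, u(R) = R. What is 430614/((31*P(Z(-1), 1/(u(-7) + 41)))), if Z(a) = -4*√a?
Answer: 3014298/2077 ≈ 1451.3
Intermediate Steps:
P(c, G) = 67/7 (P(c, G) = 5 + ((21 - 11) + 22)/7 = 5 + (10 + 22)/7 = 5 + (⅐)*32 = 5 + 32/7 = 67/7)
430614/((31*P(Z(-1), 1/(u(-7) + 41)))) = 430614/((31*(67/7))) = 430614/(2077/7) = 430614*(7/2077) = 3014298/2077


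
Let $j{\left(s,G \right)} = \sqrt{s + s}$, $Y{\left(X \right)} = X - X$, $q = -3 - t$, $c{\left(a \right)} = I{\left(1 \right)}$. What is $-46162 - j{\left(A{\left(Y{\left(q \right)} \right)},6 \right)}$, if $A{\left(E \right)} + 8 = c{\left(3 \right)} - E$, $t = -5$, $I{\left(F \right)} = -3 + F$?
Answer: $-46162 - 2 i \sqrt{5} \approx -46162.0 - 4.4721 i$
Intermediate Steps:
$c{\left(a \right)} = -2$ ($c{\left(a \right)} = -3 + 1 = -2$)
$q = 2$ ($q = -3 - -5 = -3 + 5 = 2$)
$Y{\left(X \right)} = 0$
$A{\left(E \right)} = -10 - E$ ($A{\left(E \right)} = -8 - \left(2 + E\right) = -10 - E$)
$j{\left(s,G \right)} = \sqrt{2} \sqrt{s}$ ($j{\left(s,G \right)} = \sqrt{2 s} = \sqrt{2} \sqrt{s}$)
$-46162 - j{\left(A{\left(Y{\left(q \right)} \right)},6 \right)} = -46162 - \sqrt{2} \sqrt{-10 - 0} = -46162 - \sqrt{2} \sqrt{-10 + 0} = -46162 - \sqrt{2} \sqrt{-10} = -46162 - \sqrt{2} i \sqrt{10} = -46162 - 2 i \sqrt{5}$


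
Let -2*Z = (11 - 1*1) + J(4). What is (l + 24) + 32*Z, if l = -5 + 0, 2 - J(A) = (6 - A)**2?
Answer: -109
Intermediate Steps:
J(A) = 2 - (6 - A)**2
l = -5
Z = -4 (Z = -((11 - 1*1) + (2 - (-6 + 4)**2))/2 = -((11 - 1) + (2 - 1*(-2)**2))/2 = -(10 + (2 - 1*4))/2 = -(10 + (2 - 4))/2 = -(10 - 2)/2 = -1/2*8 = -4)
(l + 24) + 32*Z = (-5 + 24) + 32*(-4) = 19 - 128 = -109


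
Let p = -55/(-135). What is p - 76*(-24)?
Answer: 49259/27 ≈ 1824.4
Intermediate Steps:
p = 11/27 (p = -55*(-1/135) = 11/27 ≈ 0.40741)
p - 76*(-24) = 11/27 - 76*(-24) = 11/27 + 1824 = 49259/27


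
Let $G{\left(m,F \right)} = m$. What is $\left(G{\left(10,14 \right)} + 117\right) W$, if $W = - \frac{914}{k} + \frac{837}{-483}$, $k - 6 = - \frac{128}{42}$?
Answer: $- \frac{197328282}{4991} \approx -39537.0$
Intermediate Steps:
$k = \frac{62}{21}$ ($k = 6 - \frac{128}{42} = 6 - \frac{64}{21} = \frac{62}{21} \approx 2.9524$)
$W = - \frac{1553766}{4991}$ ($W = - \frac{914}{\frac{62}{21}} + \frac{837}{-483} = \left(-914\right) \frac{21}{62} + 837 \left(- \frac{1}{483}\right) = - \frac{9597}{31} - \frac{279}{161} = - \frac{1553766}{4991} \approx -311.31$)
$\left(G{\left(10,14 \right)} + 117\right) W = \left(10 + 117\right) \left(- \frac{1553766}{4991}\right) = 127 \left(- \frac{1553766}{4991}\right) = - \frac{197328282}{4991}$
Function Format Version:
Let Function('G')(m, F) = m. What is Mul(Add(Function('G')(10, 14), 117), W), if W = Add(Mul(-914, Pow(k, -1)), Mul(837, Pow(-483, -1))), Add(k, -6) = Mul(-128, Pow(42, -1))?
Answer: Rational(-197328282, 4991) ≈ -39537.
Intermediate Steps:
k = Rational(62, 21) (k = Add(6, Mul(-128, Pow(42, -1))) = Add(6, Mul(-128, Rational(1, 42))) = Add(6, Rational(-64, 21)) = Rational(62, 21) ≈ 2.9524)
W = Rational(-1553766, 4991) (W = Add(Mul(-914, Pow(Rational(62, 21), -1)), Mul(837, Pow(-483, -1))) = Add(Mul(-914, Rational(21, 62)), Mul(837, Rational(-1, 483))) = Add(Rational(-9597, 31), Rational(-279, 161)) = Rational(-1553766, 4991) ≈ -311.31)
Mul(Add(Function('G')(10, 14), 117), W) = Mul(Add(10, 117), Rational(-1553766, 4991)) = Mul(127, Rational(-1553766, 4991)) = Rational(-197328282, 4991)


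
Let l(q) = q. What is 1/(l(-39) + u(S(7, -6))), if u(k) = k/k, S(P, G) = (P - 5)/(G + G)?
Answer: -1/38 ≈ -0.026316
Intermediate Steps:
S(P, G) = (-5 + P)/(2*G) (S(P, G) = (-5 + P)/((2*G)) = (-5 + P)*(1/(2*G)) = (-5 + P)/(2*G))
u(k) = 1
1/(l(-39) + u(S(7, -6))) = 1/(-39 + 1) = 1/(-38) = -1/38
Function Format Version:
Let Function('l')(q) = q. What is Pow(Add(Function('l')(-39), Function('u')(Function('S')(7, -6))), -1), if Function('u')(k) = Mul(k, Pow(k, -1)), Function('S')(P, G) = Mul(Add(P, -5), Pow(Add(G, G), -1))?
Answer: Rational(-1, 38) ≈ -0.026316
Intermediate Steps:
Function('S')(P, G) = Mul(Rational(1, 2), Pow(G, -1), Add(-5, P)) (Function('S')(P, G) = Mul(Add(-5, P), Pow(Mul(2, G), -1)) = Mul(Add(-5, P), Mul(Rational(1, 2), Pow(G, -1))) = Mul(Rational(1, 2), Pow(G, -1), Add(-5, P)))
Function('u')(k) = 1
Pow(Add(Function('l')(-39), Function('u')(Function('S')(7, -6))), -1) = Pow(Add(-39, 1), -1) = Pow(-38, -1) = Rational(-1, 38)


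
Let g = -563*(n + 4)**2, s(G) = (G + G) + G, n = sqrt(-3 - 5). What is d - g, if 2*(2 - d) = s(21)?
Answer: 8949/2 + 9008*I*sqrt(2) ≈ 4474.5 + 12739.0*I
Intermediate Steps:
n = 2*I*sqrt(2) (n = sqrt(-8) = 2*I*sqrt(2) ≈ 2.8284*I)
s(G) = 3*G (s(G) = 2*G + G = 3*G)
d = -59/2 (d = 2 - 3*21/2 = 2 - 1/2*63 = 2 - 63/2 = -59/2 ≈ -29.500)
g = -563*(4 + 2*I*sqrt(2))**2 (g = -563*(2*I*sqrt(2) + 4)**2 = -563*(4 + 2*I*sqrt(2))**2 ≈ -4504.0 - 12739.0*I)
d - g = -59/2 - (-4504 - 9008*I*sqrt(2)) = -59/2 + (4504 + 9008*I*sqrt(2)) = 8949/2 + 9008*I*sqrt(2)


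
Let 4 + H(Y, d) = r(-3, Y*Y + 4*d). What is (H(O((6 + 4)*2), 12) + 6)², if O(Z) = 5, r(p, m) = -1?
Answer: 1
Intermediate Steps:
H(Y, d) = -5 (H(Y, d) = -4 - 1 = -5)
(H(O((6 + 4)*2), 12) + 6)² = (-5 + 6)² = 1² = 1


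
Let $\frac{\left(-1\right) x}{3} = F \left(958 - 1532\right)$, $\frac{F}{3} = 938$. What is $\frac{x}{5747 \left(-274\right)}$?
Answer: $- \frac{346122}{112477} \approx -3.0773$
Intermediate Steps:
$F = 2814$ ($F = 3 \cdot 938 = 2814$)
$x = 4845708$ ($x = - 3 \cdot 2814 \left(958 - 1532\right) = - 3 \cdot 2814 \left(-574\right) = \left(-3\right) \left(-1615236\right) = 4845708$)
$\frac{x}{5747 \left(-274\right)} = \frac{4845708}{5747 \left(-274\right)} = \frac{4845708}{-1574678} = 4845708 \left(- \frac{1}{1574678}\right) = - \frac{346122}{112477}$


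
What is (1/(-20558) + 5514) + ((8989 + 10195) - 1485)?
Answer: 477212853/20558 ≈ 23213.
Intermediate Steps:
(1/(-20558) + 5514) + ((8989 + 10195) - 1485) = (-1/20558 + 5514) + (19184 - 1485) = 113356811/20558 + 17699 = 477212853/20558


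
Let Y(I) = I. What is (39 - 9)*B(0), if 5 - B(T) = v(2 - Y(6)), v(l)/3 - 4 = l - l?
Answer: -210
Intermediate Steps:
v(l) = 12 (v(l) = 12 + 3*(l - l) = 12 + 3*0 = 12 + 0 = 12)
B(T) = -7 (B(T) = 5 - 1*12 = 5 - 12 = -7)
(39 - 9)*B(0) = (39 - 9)*(-7) = 30*(-7) = -210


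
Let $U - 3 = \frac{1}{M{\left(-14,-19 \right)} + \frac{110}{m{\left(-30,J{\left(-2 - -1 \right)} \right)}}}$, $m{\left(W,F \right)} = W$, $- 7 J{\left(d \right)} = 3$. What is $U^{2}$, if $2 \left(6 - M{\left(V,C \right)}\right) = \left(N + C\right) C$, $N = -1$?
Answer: $\frac{2842596}{316969} \approx 8.9681$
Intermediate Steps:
$J{\left(d \right)} = - \frac{3}{7}$ ($J{\left(d \right)} = \left(- \frac{1}{7}\right) 3 = - \frac{3}{7}$)
$M{\left(V,C \right)} = 6 - \frac{C \left(-1 + C\right)}{2}$ ($M{\left(V,C \right)} = 6 - \frac{\left(-1 + C\right) C}{2} = 6 - \frac{C \left(-1 + C\right)}{2}$)
$U = \frac{1686}{563}$ ($U = 3 + \frac{1}{\left(6 + \frac{1}{2} \left(-19\right) - \frac{\left(-19\right)^{2}}{2}\right) + \frac{110}{-30}} = 3 + \frac{1}{\left(6 - \frac{19}{2} - \frac{361}{2}\right) + 110 \left(- \frac{1}{30}\right)} = 3 + \frac{1}{\left(6 - \frac{19}{2} - \frac{361}{2}\right) - \frac{11}{3}} = 3 + \frac{1}{-184 - \frac{11}{3}} = 3 + \frac{1}{- \frac{563}{3}} = 3 - \frac{3}{563} = \frac{1686}{563} \approx 2.9947$)
$U^{2} = \left(\frac{1686}{563}\right)^{2} = \frac{2842596}{316969}$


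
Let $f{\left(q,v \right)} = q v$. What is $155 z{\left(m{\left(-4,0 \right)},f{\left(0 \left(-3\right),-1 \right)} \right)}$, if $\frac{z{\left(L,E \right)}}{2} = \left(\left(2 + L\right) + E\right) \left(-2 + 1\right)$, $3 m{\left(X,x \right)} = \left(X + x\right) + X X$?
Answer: $-1860$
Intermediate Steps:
$m{\left(X,x \right)} = \frac{X}{3} + \frac{x}{3} + \frac{X^{2}}{3}$ ($m{\left(X,x \right)} = \frac{\left(X + x\right) + X X}{3} = \frac{\left(X + x\right) + X^{2}}{3} = \frac{X + x + X^{2}}{3} = \frac{X}{3} + \frac{x}{3} + \frac{X^{2}}{3}$)
$z{\left(L,E \right)} = -4 - 2 E - 2 L$ ($z{\left(L,E \right)} = 2 \left(\left(2 + L\right) + E\right) \left(-2 + 1\right) = 2 \left(2 + E + L\right) \left(-1\right) = 2 \left(-2 - E - L\right) = -4 - 2 E - 2 L$)
$155 z{\left(m{\left(-4,0 \right)},f{\left(0 \left(-3\right),-1 \right)} \right)} = 155 \left(-4 - 2 \cdot 0 \left(-3\right) \left(-1\right) - 2 \left(\frac{1}{3} \left(-4\right) + \frac{1}{3} \cdot 0 + \frac{\left(-4\right)^{2}}{3}\right)\right) = 155 \left(-4 - 2 \cdot 0 \left(-1\right) - 2 \left(- \frac{4}{3} + 0 + \frac{1}{3} \cdot 16\right)\right) = 155 \left(-4 - 0 - 2 \left(- \frac{4}{3} + 0 + \frac{16}{3}\right)\right) = 155 \left(-4 + 0 - 8\right) = 155 \left(-12\right) = -1860$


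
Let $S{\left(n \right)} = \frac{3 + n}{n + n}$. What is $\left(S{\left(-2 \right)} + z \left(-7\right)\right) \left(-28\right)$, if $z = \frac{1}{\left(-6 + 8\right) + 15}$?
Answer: $\frac{315}{17} \approx 18.529$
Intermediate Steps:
$z = \frac{1}{17}$ ($z = \frac{1}{2 + 15} = \frac{1}{17} \approx 0.058824$)
$S{\left(n \right)} = \frac{3 + n}{2 n}$
$\left(S{\left(-2 \right)} + z \left(-7\right)\right) \left(-28\right) = \left(\frac{3 - 2}{2 \left(-2\right)} + \frac{1}{17} \left(-7\right)\right) \left(-28\right) = \left(\frac{1}{2} \left(- \frac{1}{2}\right) 1 - \frac{7}{17}\right) \left(-28\right) = \left(- \frac{1}{4} - \frac{7}{17}\right) \left(-28\right) = \left(- \frac{45}{68}\right) \left(-28\right) = \frac{315}{17}$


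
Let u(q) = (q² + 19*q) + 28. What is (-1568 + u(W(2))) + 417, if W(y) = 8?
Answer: -907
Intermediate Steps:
u(q) = 28 + q² + 19*q
(-1568 + u(W(2))) + 417 = (-1568 + (28 + 8² + 19*8)) + 417 = (-1568 + (28 + 64 + 152)) + 417 = (-1568 + 244) + 417 = -1324 + 417 = -907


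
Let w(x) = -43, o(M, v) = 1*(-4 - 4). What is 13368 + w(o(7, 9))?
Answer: 13325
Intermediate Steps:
o(M, v) = -8 (o(M, v) = 1*(-8) = -8)
13368 + w(o(7, 9)) = 13368 - 43 = 13325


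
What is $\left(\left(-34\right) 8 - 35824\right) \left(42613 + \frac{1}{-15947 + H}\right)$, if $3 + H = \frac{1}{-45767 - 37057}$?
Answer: $- \frac{2031973669955238144}{1321042801} \approx -1.5382 \cdot 10^{9}$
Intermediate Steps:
$H = - \frac{248473}{82824}$ ($H = -3 + \frac{1}{-45767 - 37057} = -3 + \frac{1}{-82824} = -3 - \frac{1}{82824} = - \frac{248473}{82824} \approx -3.0$)
$\left(\left(-34\right) 8 - 35824\right) \left(42613 + \frac{1}{-15947 + H}\right) = \left(\left(-34\right) 8 - 35824\right) \left(42613 + \frac{1}{-15947 - \frac{248473}{82824}}\right) = \left(-272 - 35824\right) \left(42613 + \frac{1}{- \frac{1321042801}{82824}}\right) = - 36096 \left(42613 - \frac{82824}{1321042801}\right) = \left(-36096\right) \frac{56293596796189}{1321042801} = - \frac{2031973669955238144}{1321042801}$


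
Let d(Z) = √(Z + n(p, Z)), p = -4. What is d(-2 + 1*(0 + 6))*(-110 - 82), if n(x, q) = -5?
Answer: -192*I ≈ -192.0*I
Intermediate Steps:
d(Z) = √(-5 + Z) (d(Z) = √(Z - 5) = √(-5 + Z))
d(-2 + 1*(0 + 6))*(-110 - 82) = √(-5 + (-2 + 1*(0 + 6)))*(-110 - 82) = √(-5 + (-2 + 1*6))*(-192) = √(-5 + (-2 + 6))*(-192) = √(-5 + 4)*(-192) = √(-1)*(-192) = I*(-192) = -192*I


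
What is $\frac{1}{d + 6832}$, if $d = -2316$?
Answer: $\frac{1}{4516} \approx 0.00022143$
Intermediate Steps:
$\frac{1}{d + 6832} = \frac{1}{-2316 + 6832} = \frac{1}{4516}$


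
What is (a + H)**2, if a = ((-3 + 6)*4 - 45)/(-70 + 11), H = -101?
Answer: 35117476/3481 ≈ 10088.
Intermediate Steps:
a = 33/59 (a = (3*4 - 45)/(-59) = (12 - 45)*(-1/59) = -33*(-1/59) = 33/59 ≈ 0.55932)
(a + H)**2 = (33/59 - 101)**2 = (-5926/59)**2 = 35117476/3481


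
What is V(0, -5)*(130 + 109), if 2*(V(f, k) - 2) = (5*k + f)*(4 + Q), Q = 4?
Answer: -23422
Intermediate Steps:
V(f, k) = 2 + 4*f + 20*k (V(f, k) = 2 + ((5*k + f)*(4 + 4))/2 = 2 + ((f + 5*k)*8)/2 = 2 + (8*f + 40*k)/2 = 2 + (4*f + 20*k) = 2 + 4*f + 20*k)
V(0, -5)*(130 + 109) = (2 + 4*0 + 20*(-5))*(130 + 109) = (2 + 0 - 100)*239 = -98*239 = -23422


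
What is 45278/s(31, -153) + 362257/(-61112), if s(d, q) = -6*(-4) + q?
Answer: -2813760289/7883448 ≈ -356.92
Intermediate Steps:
s(d, q) = 24 + q
45278/s(31, -153) + 362257/(-61112) = 45278/(24 - 153) + 362257/(-61112) = 45278/(-129) + 362257*(-1/61112) = 45278*(-1/129) - 362257/61112 = -45278/129 - 362257/61112 = -2813760289/7883448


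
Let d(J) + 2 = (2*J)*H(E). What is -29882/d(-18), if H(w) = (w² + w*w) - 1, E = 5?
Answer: 14941/883 ≈ 16.921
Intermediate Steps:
H(w) = -1 + 2*w² (H(w) = (w² + w²) - 1 = 2*w² - 1 = -1 + 2*w²)
d(J) = -2 + 98*J (d(J) = -2 + (2*J)*(-1 + 2*5²) = -2 + (2*J)*(-1 + 2*25) = -2 + (2*J)*(-1 + 50) = -2 + (2*J)*49 = -2 + 98*J)
-29882/d(-18) = -29882/(-2 + 98*(-18)) = -29882/(-2 - 1764) = -29882/(-1766) = -29882*(-1/1766) = 14941/883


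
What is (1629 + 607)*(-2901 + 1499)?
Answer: -3134872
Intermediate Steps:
(1629 + 607)*(-2901 + 1499) = 2236*(-1402) = -3134872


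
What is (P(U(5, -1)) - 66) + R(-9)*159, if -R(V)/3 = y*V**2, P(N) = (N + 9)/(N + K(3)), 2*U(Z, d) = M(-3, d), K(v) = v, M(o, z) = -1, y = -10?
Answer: 1931537/5 ≈ 3.8631e+5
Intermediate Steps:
U(Z, d) = -1/2 (U(Z, d) = (1/2)*(-1) = -1/2)
P(N) = (9 + N)/(3 + N) (P(N) = (N + 9)/(N + 3) = (9 + N)/(3 + N))
R(V) = 30*V**2 (R(V) = -(-30)*V**2 = 30*V**2)
(P(U(5, -1)) - 66) + R(-9)*159 = ((9 - 1/2)/(3 - 1/2) - 66) + (30*(-9)**2)*159 = ((17/2)/(5/2) - 66) + (30*81)*159 = ((2/5)*(17/2) - 66) + 2430*159 = (17/5 - 66) + 386370 = -313/5 + 386370 = 1931537/5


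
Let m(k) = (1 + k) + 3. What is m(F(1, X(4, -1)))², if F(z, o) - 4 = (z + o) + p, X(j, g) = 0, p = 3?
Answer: 144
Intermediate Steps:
F(z, o) = 7 + o + z (F(z, o) = 4 + ((z + o) + 3) = 4 + ((o + z) + 3) = 4 + (3 + o + z) = 7 + o + z)
m(k) = 4 + k
m(F(1, X(4, -1)))² = (4 + (7 + 0 + 1))² = (4 + 8)² = 12² = 144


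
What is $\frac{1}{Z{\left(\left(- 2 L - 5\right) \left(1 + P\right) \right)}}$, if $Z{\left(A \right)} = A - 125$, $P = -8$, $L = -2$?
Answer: $- \frac{1}{118} \approx -0.0084746$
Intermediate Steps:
$Z{\left(A \right)} = -125 + A$ ($Z{\left(A \right)} = A - 125 = -125 + A$)
$\frac{1}{Z{\left(\left(- 2 L - 5\right) \left(1 + P\right) \right)}} = \frac{1}{-125 + \left(\left(-2\right) \left(-2\right) - 5\right) \left(1 - 8\right)} = \frac{1}{-125 + \left(4 - 5\right) \left(-7\right)} = \frac{1}{-125 - -7} = \frac{1}{-125 + 7} = \frac{1}{-118} = - \frac{1}{118}$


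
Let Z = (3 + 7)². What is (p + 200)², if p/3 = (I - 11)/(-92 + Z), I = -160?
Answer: 1181569/64 ≈ 18462.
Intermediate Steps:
Z = 100 (Z = 10² = 100)
p = -513/8 (p = 3*((-160 - 11)/(-92 + 100)) = 3*(-171/8) = -513/8 ≈ -64.125)
(p + 200)² = (-513/8 + 200)² = (1087/8)² = 1181569/64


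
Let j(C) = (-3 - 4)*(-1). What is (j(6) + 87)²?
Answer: 8836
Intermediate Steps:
j(C) = 7 (j(C) = -7*(-1) = 7)
(j(6) + 87)² = (7 + 87)² = 94² = 8836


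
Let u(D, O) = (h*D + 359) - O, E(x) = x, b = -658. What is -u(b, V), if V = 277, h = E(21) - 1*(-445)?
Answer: 306546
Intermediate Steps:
h = 466 (h = 21 - 1*(-445) = 21 + 445 = 466)
u(D, O) = 359 - O + 466*D (u(D, O) = (466*D + 359) - O = (359 + 466*D) - O = 359 - O + 466*D)
-u(b, V) = -(359 - 1*277 + 466*(-658)) = -(359 - 277 - 306628) = -1*(-306546) = 306546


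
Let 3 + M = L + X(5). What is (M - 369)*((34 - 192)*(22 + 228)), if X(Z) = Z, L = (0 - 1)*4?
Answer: 14654500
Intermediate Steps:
L = -4 (L = -1*4 = -4)
M = -2 (M = -3 + (-4 + 5) = -3 + 1 = -2)
(M - 369)*((34 - 192)*(22 + 228)) = (-2 - 369)*((34 - 192)*(22 + 228)) = -(-58618)*250 = -371*(-39500) = 14654500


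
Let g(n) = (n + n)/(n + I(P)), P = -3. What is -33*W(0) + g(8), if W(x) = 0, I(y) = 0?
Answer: 2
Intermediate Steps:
g(n) = 2 (g(n) = (n + n)/(n + 0) = (2*n)/n = 2)
-33*W(0) + g(8) = -33*0 + 2 = 0 + 2 = 2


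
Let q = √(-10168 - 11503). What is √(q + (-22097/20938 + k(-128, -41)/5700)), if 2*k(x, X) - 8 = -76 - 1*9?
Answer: √(-1160845698 + 1092963600*I*√21671)/33060 ≈ 8.5485 + 8.6104*I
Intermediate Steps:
k(x, X) = -77/2 (k(x, X) = 4 + (-76 - 1*9)/2 = 4 + (-76 - 9)/2 = 4 + (½)*(-85) = 4 - 85/2 = -77/2)
q = I*√21671 (q = √(-21671) = I*√21671 ≈ 147.21*I)
√(q + (-22097/20938 + k(-128, -41)/5700)) = √(I*√21671 + (-22097/20938 - 77/2/5700)) = √(I*√21671 + (-22097*1/20938 - 77/2*1/5700)) = √(I*√21671 + (-1163/1102 - 77/11400)) = √(I*√21671 - 351133/330600) = √(-351133/330600 + I*√21671)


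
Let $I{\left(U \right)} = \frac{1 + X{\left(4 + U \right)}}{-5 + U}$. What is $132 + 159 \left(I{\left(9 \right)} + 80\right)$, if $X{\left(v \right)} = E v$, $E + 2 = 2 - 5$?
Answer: $10308$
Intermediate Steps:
$E = -5$ ($E = -2 + \left(2 - 5\right) = -2 - 3 = -5$)
$X{\left(v \right)} = - 5 v$
$I{\left(U \right)} = \frac{-19 - 5 U}{-5 + U}$ ($I{\left(U \right)} = \frac{1 - 5 \left(4 + U\right)}{-5 + U} = \frac{1 - \left(20 + 5 U\right)}{-5 + U} = \frac{-19 - 5 U}{-5 + U}$)
$132 + 159 \left(I{\left(9 \right)} + 80\right) = 132 + 159 \left(\frac{-19 - 45}{-5 + 9} + 80\right) = 132 + 159 \left(\frac{-19 - 45}{4} + 80\right) = 132 + 159 \left(\frac{1}{4} \left(-64\right) + 80\right) = 132 + 159 \left(-16 + 80\right) = 132 + 159 \cdot 64 = 132 + 10176 = 10308$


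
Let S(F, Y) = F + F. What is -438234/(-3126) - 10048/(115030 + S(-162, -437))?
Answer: 4186388263/29880913 ≈ 140.10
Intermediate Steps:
S(F, Y) = 2*F
-438234/(-3126) - 10048/(115030 + S(-162, -437)) = -438234/(-3126) - 10048/(115030 + 2*(-162)) = -438234*(-1/3126) - 10048/(115030 - 324) = 73039/521 - 10048/114706 = 73039/521 - 10048*1/114706 = 73039/521 - 5024/57353 = 4186388263/29880913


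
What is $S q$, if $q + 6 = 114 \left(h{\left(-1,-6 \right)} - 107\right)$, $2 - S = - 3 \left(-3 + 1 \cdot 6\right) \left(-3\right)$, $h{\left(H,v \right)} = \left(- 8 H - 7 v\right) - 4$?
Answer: $174000$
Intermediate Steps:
$h{\left(H,v \right)} = -4 - 8 H - 7 v$
$S = -25$ ($S = 2 - - 3 \left(-3 + 1 \cdot 6\right) \left(-3\right) = 2 - - 3 \left(-3 + 6\right) \left(-3\right) = 2 - \left(-3\right) 3 \left(-3\right) = 2 - \left(-9\right) \left(-3\right) = 2 - 27 = -25$)
$q = -6960$ ($q = -6 + 114 \left(\left(-4 - -8 - -42\right) - 107\right) = -6 + 114 \left(\left(-4 + 8 + 42\right) - 107\right) = -6 + 114 \left(46 - 107\right) = -6 + 114 \left(-61\right) = -6 - 6954 = -6960$)
$S q = \left(-25\right) \left(-6960\right) = 174000$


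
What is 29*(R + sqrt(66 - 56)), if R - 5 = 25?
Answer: 870 + 29*sqrt(10) ≈ 961.71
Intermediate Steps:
R = 30 (R = 5 + 25 = 30)
29*(R + sqrt(66 - 56)) = 29*(30 + sqrt(66 - 56)) = 29*(30 + sqrt(10)) = 870 + 29*sqrt(10)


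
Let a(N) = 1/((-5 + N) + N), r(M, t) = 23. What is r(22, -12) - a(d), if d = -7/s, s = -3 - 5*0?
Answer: 26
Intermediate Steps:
s = -3 (s = -3 + 0 = -3)
d = 7/3 (d = -7/(-3) = -7*(-1/3) = 7/3 ≈ 2.3333)
a(N) = 1/(-5 + 2*N)
r(22, -12) - a(d) = 23 - 1/(-5 + 2*(7/3)) = 23 - 1/(-5 + 14/3) = 23 - 1/(-1/3) = 23 - 1*(-3) = 23 + 3 = 26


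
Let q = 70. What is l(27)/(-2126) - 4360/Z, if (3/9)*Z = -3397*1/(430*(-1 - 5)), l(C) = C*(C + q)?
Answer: -185594101/167954 ≈ -1105.0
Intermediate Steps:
l(C) = C*(70 + C) (l(C) = C*(C + 70) = C*(70 + C))
Z = 79/20 (Z = 3*(-3397*1/(430*(-1 - 5))) = 3*(-3397/(86*(-6*5))) = 3*(-3397/(86*(-30))) = 3*(-3397/(-2580)) = 3*(-3397*(-1/2580)) = 3*(79/60) = 79/20 ≈ 3.9500)
l(27)/(-2126) - 4360/Z = (27*(70 + 27))/(-2126) - 4360/79/20 = (27*97)*(-1/2126) - 4360*20/79 = 2619*(-1/2126) - 87200/79 = -2619/2126 - 87200/79 = -185594101/167954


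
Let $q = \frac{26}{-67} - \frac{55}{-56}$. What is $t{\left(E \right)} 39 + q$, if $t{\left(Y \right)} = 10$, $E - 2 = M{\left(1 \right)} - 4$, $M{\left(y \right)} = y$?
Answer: $\frac{1465509}{3752} \approx 390.59$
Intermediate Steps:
$E = -1$ ($E = 2 + \left(1 - 4\right) = 2 - 3 = -1$)
$q = \frac{2229}{3752}$ ($q = 26 \left(- \frac{1}{67}\right) - - \frac{55}{56} = - \frac{26}{67} + \frac{55}{56} = \frac{2229}{3752} \approx 0.59408$)
$t{\left(E \right)} 39 + q = 10 \cdot 39 + \frac{2229}{3752} = 390 + \frac{2229}{3752} = \frac{1465509}{3752}$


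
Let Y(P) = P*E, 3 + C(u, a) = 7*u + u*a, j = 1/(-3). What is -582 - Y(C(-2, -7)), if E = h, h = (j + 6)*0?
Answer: -582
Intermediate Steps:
j = -1/3 ≈ -0.33333
C(u, a) = -3 + 7*u + a*u (C(u, a) = -3 + (7*u + u*a) = -3 + (7*u + a*u) = -3 + 7*u + a*u)
h = 0 (h = (-1/3 + 6)*0 = (17/3)*0 = 0)
E = 0
Y(P) = 0 (Y(P) = P*0 = 0)
-582 - Y(C(-2, -7)) = -582 - 1*0 = -582 + 0 = -582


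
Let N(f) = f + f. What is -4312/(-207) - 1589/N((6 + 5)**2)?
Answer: 714581/50094 ≈ 14.265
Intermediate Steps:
N(f) = 2*f
-4312/(-207) - 1589/N((6 + 5)**2) = -4312/(-207) - 1589*1/(2*(6 + 5)**2) = -4312*(-1/207) - 1589/(2*11**2) = 4312/207 - 1589/(2*121) = 4312/207 - 1589/242 = 714581/50094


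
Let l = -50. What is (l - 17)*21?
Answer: -1407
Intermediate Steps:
(l - 17)*21 = (-50 - 17)*21 = -67*21 = -1407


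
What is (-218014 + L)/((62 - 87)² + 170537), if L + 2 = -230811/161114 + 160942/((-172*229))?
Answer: -86472215693798/67886681431599 ≈ -1.2738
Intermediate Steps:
L = -5964138690/793244779 (L = -2 + (-230811/161114 + 160942/((-172*229))) = -2 + (-230811*1/161114 + 160942/(-39388)) = -2 + (-230811/161114 + 160942*(-1/39388)) = -2 + (-230811/161114 - 80471/19694) = -2 - 4377649132/793244779 = -5964138690/793244779 ≈ -7.5187)
(-218014 + L)/((62 - 87)² + 170537) = (-218014 - 5964138690/793244779)/((62 - 87)² + 170537) = -172944431387596/(793244779*((-25)² + 170537)) = -172944431387596/(793244779*(625 + 170537)) = -172944431387596/793244779/171162 = -172944431387596/793244779*1/171162 = -86472215693798/67886681431599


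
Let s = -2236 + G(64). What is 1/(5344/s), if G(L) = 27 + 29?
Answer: -545/1336 ≈ -0.40793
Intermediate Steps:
G(L) = 56
s = -2180 (s = -2236 + 56 = -2180)
1/(5344/s) = 1/(5344/(-2180)) = 1/(5344*(-1/2180)) = 1/(-1336/545) = -545/1336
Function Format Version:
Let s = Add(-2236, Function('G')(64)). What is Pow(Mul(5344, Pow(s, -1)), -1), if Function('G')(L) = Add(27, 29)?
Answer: Rational(-545, 1336) ≈ -0.40793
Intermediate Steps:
Function('G')(L) = 56
s = -2180 (s = Add(-2236, 56) = -2180)
Pow(Mul(5344, Pow(s, -1)), -1) = Pow(Mul(5344, Pow(-2180, -1)), -1) = Pow(Mul(5344, Rational(-1, 2180)), -1) = Pow(Rational(-1336, 545), -1) = Rational(-545, 1336)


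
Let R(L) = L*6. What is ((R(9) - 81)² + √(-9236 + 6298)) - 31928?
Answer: -31199 + I*√2938 ≈ -31199.0 + 54.203*I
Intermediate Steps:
R(L) = 6*L
((R(9) - 81)² + √(-9236 + 6298)) - 31928 = ((6*9 - 81)² + √(-9236 + 6298)) - 31928 = ((54 - 81)² + √(-2938)) - 31928 = ((-27)² + I*√2938) - 31928 = (729 + I*√2938) - 31928 = -31199 + I*√2938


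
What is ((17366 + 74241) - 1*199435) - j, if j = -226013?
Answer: 118185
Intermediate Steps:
((17366 + 74241) - 1*199435) - j = ((17366 + 74241) - 1*199435) - 1*(-226013) = (91607 - 199435) + 226013 = -107828 + 226013 = 118185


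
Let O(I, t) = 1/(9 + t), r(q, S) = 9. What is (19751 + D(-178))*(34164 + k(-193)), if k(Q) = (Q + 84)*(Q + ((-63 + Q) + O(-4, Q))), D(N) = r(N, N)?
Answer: 37769829630/23 ≈ 1.6422e+9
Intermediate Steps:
D(N) = 9
k(Q) = (84 + Q)*(-63 + 1/(9 + Q) + 2*Q) (k(Q) = (Q + 84)*(Q + ((-63 + Q) + 1/(9 + Q))) = (84 + Q)*(Q + (-63 + Q + 1/(9 + Q))) = (84 + Q)*(-63 + 1/(9 + Q) + 2*Q))
(19751 + D(-178))*(34164 + k(-193)) = (19751 + 9)*(34164 + (-47544 - 4346*(-193) + 2*(-193)**3 + 123*(-193)**2)/(9 - 193)) = 19760*(34164 + (-47544 + 838778 + 2*(-7189057) + 123*37249)/(-184)) = 19760*(34164 - (-47544 + 838778 - 14378114 + 4581627)/184) = 19760*(34164 - 1/184*(-9005253)) = 19760*(34164 + 9005253/184) = 19760*(15291429/184) = 37769829630/23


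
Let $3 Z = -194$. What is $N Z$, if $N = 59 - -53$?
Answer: $- \frac{21728}{3} \approx -7242.7$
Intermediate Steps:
$N = 112$ ($N = 59 + 53 = 112$)
$Z = - \frac{194}{3}$ ($Z = \frac{1}{3} \left(-194\right) = - \frac{194}{3} \approx -64.667$)
$N Z = 112 \left(- \frac{194}{3}\right) = - \frac{21728}{3}$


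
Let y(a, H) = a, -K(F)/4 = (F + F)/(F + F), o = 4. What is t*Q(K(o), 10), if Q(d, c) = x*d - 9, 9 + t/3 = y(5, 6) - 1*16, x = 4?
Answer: 1500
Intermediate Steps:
K(F) = -4 (K(F) = -4*(F + F)/(F + F) = -4*2*F/(2*F) = -4*2*F*1/(2*F) = -4*1 = -4)
t = -60 (t = -27 + 3*(5 - 1*16) = -27 + 3*(5 - 16) = -27 + 3*(-11) = -27 - 33 = -60)
Q(d, c) = -9 + 4*d (Q(d, c) = 4*d - 9 = -9 + 4*d)
t*Q(K(o), 10) = -60*(-9 + 4*(-4)) = -60*(-9 - 16) = -60*(-25) = 1500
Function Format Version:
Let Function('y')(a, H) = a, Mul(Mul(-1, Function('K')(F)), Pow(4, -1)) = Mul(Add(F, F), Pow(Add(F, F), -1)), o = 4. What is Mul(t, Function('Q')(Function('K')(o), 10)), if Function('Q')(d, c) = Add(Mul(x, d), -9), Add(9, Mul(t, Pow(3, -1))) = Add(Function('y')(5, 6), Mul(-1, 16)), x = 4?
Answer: 1500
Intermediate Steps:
Function('K')(F) = -4 (Function('K')(F) = Mul(-4, Mul(Add(F, F), Pow(Add(F, F), -1))) = Mul(-4, Mul(Mul(2, F), Pow(Mul(2, F), -1))) = Mul(-4, Mul(Mul(2, F), Mul(Rational(1, 2), Pow(F, -1)))) = Mul(-4, 1) = -4)
t = -60 (t = Add(-27, Mul(3, Add(5, Mul(-1, 16)))) = Add(-27, Mul(3, Add(5, -16))) = Add(-27, Mul(3, -11)) = Add(-27, -33) = -60)
Function('Q')(d, c) = Add(-9, Mul(4, d)) (Function('Q')(d, c) = Add(Mul(4, d), -9) = Add(-9, Mul(4, d)))
Mul(t, Function('Q')(Function('K')(o), 10)) = Mul(-60, Add(-9, Mul(4, -4))) = Mul(-60, Add(-9, -16)) = Mul(-60, -25) = 1500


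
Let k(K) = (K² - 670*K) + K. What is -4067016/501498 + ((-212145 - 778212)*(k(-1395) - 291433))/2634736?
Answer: -214216020667542253/220219139088 ≈ -9.7274e+5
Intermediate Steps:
k(K) = K² - 669*K
-4067016/501498 + ((-212145 - 778212)*(k(-1395) - 291433))/2634736 = -4067016/501498 + ((-212145 - 778212)*(-1395*(-669 - 1395) - 291433))/2634736 = -4067016*1/501498 - 990357*(-1395*(-2064) - 291433)*(1/2634736) = -677836/83583 - 990357*(2879280 - 291433)*(1/2634736) = -677836/83583 - 990357*2587847*(1/2634736) = -677836/83583 - 2562892391379*1/2634736 = -677836/83583 - 2562892391379/2634736 = -214216020667542253/220219139088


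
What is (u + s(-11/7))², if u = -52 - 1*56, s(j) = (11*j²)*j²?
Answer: 9654438049/5764801 ≈ 1674.7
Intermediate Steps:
s(j) = 11*j⁴
u = -108 (u = -52 - 56 = -108)
(u + s(-11/7))² = (-108 + 11*(-11/7)⁴)² = (-108 + 11*(14641/2401))² = (-108 + 161051/2401)² = (-98257/2401)² = 9654438049/5764801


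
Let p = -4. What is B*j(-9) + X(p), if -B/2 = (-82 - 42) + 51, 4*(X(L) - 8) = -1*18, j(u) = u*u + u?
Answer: 21031/2 ≈ 10516.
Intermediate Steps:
j(u) = u + u² (j(u) = u² + u = u + u²)
X(L) = 7/2 (X(L) = 8 + (-1*18)/4 = 8 + (¼)*(-18) = 8 - 9/2 = 7/2)
B = 146 (B = -2*((-82 - 42) + 51) = -2*(-124 + 51) = -2*(-73) = 146)
B*j(-9) + X(p) = 146*(-9*(1 - 9)) + 7/2 = 146*(-9*(-8)) + 7/2 = 146*72 + 7/2 = 10512 + 7/2 = 21031/2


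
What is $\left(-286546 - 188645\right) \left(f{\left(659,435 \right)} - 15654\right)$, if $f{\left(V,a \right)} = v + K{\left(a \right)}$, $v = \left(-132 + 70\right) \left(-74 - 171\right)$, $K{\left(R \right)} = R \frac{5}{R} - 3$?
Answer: $219538242$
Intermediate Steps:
$K{\left(R \right)} = 2$ ($K{\left(R \right)} = 5 - 3 = 2$)
$v = 15190$ ($v = \left(-62\right) \left(-245\right) = 15190$)
$f{\left(V,a \right)} = 15192$ ($f{\left(V,a \right)} = 15190 + 2 = 15192$)
$\left(-286546 - 188645\right) \left(f{\left(659,435 \right)} - 15654\right) = \left(-286546 - 188645\right) \left(15192 - 15654\right) = \left(-475191\right) \left(-462\right) = 219538242$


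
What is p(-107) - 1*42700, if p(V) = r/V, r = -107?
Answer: -42699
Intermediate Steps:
p(V) = -107/V
p(-107) - 1*42700 = -107/(-107) - 1*42700 = -107*(-1/107) - 42700 = 1 - 42700 = -42699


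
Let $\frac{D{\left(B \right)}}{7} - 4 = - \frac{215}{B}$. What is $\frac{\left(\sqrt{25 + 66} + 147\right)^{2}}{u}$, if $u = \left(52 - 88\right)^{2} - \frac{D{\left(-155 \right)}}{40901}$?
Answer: $\frac{3930586100}{234748201} + \frac{53253102 \sqrt{91}}{234748201} \approx 18.908$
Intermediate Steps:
$D{\left(B \right)} = 28 - \frac{1505}{B}$ ($D{\left(B \right)} = 28 + 7 \left(- \frac{215}{B}\right) = 28 - \frac{1505}{B}$)
$u = \frac{234748201}{181133}$ ($u = \left(52 - 88\right)^{2} - \frac{28 - \frac{1505}{-155}}{40901} = \left(-36\right)^{2} - \left(28 - - \frac{301}{31}\right) \frac{1}{40901} = 1296 - \left(28 + \frac{301}{31}\right) \frac{1}{40901} = 1296 - \frac{1169}{31} \cdot \frac{1}{40901} = 1296 - \frac{167}{181133} = \frac{234748201}{181133} \approx 1296.0$)
$\frac{\left(\sqrt{25 + 66} + 147\right)^{2}}{u} = \frac{\left(\sqrt{25 + 66} + 147\right)^{2}}{\frac{234748201}{181133}} = \left(\sqrt{91} + 147\right)^{2} \cdot \frac{181133}{234748201} = \left(147 + \sqrt{91}\right)^{2} \cdot \frac{181133}{234748201} = \frac{181133 \left(147 + \sqrt{91}\right)^{2}}{234748201}$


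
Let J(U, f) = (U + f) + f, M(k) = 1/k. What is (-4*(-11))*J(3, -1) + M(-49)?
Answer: 2155/49 ≈ 43.980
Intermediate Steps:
J(U, f) = U + 2*f
(-4*(-11))*J(3, -1) + M(-49) = (-4*(-11))*(3 + 2*(-1)) + 1/(-49) = 44*(3 - 2) - 1/49 = 44*1 - 1/49 = 44 - 1/49 = 2155/49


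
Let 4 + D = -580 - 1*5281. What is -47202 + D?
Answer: -53067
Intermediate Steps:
D = -5865 (D = -4 + (-580 - 1*5281) = -4 + (-580 - 5281) = -4 - 5861 = -5865)
-47202 + D = -47202 - 5865 = -53067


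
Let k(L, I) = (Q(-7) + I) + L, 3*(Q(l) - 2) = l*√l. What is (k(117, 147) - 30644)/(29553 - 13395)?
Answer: -5063/2693 - 7*I*√7/48474 ≈ -1.8801 - 0.00038207*I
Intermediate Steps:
Q(l) = 2 + l^(3/2)/3 (Q(l) = 2 + (l*√l)/3 = 2 + l^(3/2)/3)
k(L, I) = 2 + I + L - 7*I*√7/3 (k(L, I) = ((2 + (-7)^(3/2)/3) + I) + L = ((2 + (-7*I*√7)/3) + I) + L = ((2 - 7*I*√7/3) + I) + L = (2 + I - 7*I*√7/3) + L = 2 + I + L - 7*I*√7/3)
(k(117, 147) - 30644)/(29553 - 13395) = ((2 + 147 + 117 - 7*I*√7/3) - 30644)/(29553 - 13395) = ((266 - 7*I*√7/3) - 30644)/16158 = (-30378 - 7*I*√7/3)*(1/16158) = -5063/2693 - 7*I*√7/48474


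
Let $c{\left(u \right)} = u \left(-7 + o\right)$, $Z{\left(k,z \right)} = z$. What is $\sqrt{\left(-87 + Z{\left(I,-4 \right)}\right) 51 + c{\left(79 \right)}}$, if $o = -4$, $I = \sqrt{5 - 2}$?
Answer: $i \sqrt{5510} \approx 74.229 i$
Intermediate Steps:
$I = \sqrt{3} \approx 1.732$
$c{\left(u \right)} = - 11 u$ ($c{\left(u \right)} = u \left(-7 - 4\right) = u \left(-11\right) = - 11 u$)
$\sqrt{\left(-87 + Z{\left(I,-4 \right)}\right) 51 + c{\left(79 \right)}} = \sqrt{\left(-87 - 4\right) 51 - 869} = \sqrt{\left(-91\right) 51 - 869} = \sqrt{-4641 - 869} = \sqrt{-5510} = i \sqrt{5510}$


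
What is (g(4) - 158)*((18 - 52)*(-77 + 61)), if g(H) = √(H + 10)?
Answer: -85952 + 544*√14 ≈ -83917.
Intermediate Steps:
g(H) = √(10 + H)
(g(4) - 158)*((18 - 52)*(-77 + 61)) = (√(10 + 4) - 158)*((18 - 52)*(-77 + 61)) = (√14 - 158)*(-34*(-16)) = (-158 + √14)*544 = -85952 + 544*√14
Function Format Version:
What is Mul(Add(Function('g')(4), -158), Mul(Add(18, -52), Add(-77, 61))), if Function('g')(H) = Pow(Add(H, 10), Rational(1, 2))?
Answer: Add(-85952, Mul(544, Pow(14, Rational(1, 2)))) ≈ -83917.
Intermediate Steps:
Function('g')(H) = Pow(Add(10, H), Rational(1, 2))
Mul(Add(Function('g')(4), -158), Mul(Add(18, -52), Add(-77, 61))) = Mul(Add(Pow(Add(10, 4), Rational(1, 2)), -158), Mul(Add(18, -52), Add(-77, 61))) = Mul(Add(Pow(14, Rational(1, 2)), -158), Mul(-34, -16)) = Mul(Add(-158, Pow(14, Rational(1, 2))), 544) = Add(-85952, Mul(544, Pow(14, Rational(1, 2))))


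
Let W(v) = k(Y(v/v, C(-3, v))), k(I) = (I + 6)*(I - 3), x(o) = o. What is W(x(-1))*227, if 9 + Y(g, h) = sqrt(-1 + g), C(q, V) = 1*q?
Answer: 8172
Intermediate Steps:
C(q, V) = q
Y(g, h) = -9 + sqrt(-1 + g)
k(I) = (-3 + I)*(6 + I) (k(I) = (6 + I)*(-3 + I) = (-3 + I)*(6 + I))
W(v) = 36 (W(v) = -18 + (-9 + sqrt(-1 + v/v))**2 + 3*(-9 + sqrt(-1 + v/v)) = -18 + (-9 + sqrt(-1 + 1))**2 + 3*(-9 + sqrt(-1 + 1)) = -18 + (-9 + sqrt(0))**2 + 3*(-9 + sqrt(0)) = -18 + (-9 + 0)**2 + 3*(-9 + 0) = -18 + (-9)**2 + 3*(-9) = -18 + 81 - 27 = 36)
W(x(-1))*227 = 36*227 = 8172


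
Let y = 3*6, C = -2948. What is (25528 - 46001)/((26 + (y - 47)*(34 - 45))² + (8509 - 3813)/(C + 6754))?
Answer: -38960119/226506923 ≈ -0.17200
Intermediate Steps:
y = 18
(25528 - 46001)/((26 + (y - 47)*(34 - 45))² + (8509 - 3813)/(C + 6754)) = (25528 - 46001)/((26 + (18 - 47)*(34 - 45))² + (8509 - 3813)/(-2948 + 6754)) = -20473/((26 - 29*(-11))² + 4696/3806) = -20473/((26 + 319)² + 4696*(1/3806)) = -20473/(345² + 2348/1903) = -20473/(119025 + 2348/1903) = -20473/226506923/1903 = -20473*1903/226506923 = -38960119/226506923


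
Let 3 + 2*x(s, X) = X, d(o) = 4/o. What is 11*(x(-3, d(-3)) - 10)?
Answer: -803/6 ≈ -133.83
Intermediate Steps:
x(s, X) = -3/2 + X/2
11*(x(-3, d(-3)) - 10) = 11*((-3/2 + (4/(-3))/2) - 10) = 11*((-3/2 + (4*(-⅓))/2) - 10) = 11*((-3/2 + (½)*(-4/3)) - 10) = 11*((-3/2 - ⅔) - 10) = 11*(-13/6 - 10) = 11*(-73/6) = -803/6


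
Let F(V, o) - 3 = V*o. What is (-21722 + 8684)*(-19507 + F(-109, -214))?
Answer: -49831236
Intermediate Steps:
F(V, o) = 3 + V*o
(-21722 + 8684)*(-19507 + F(-109, -214)) = (-21722 + 8684)*(-19507 + (3 - 109*(-214))) = -13038*(-19507 + (3 + 23326)) = -13038*(-19507 + 23329) = -13038*3822 = -49831236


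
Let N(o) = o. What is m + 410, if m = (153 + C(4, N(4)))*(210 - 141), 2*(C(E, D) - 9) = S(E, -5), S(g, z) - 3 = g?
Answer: 23659/2 ≈ 11830.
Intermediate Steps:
S(g, z) = 3 + g
C(E, D) = 21/2 + E/2 (C(E, D) = 9 + (3 + E)/2 = 9 + (3/2 + E/2) = 21/2 + E/2)
m = 22839/2 (m = (153 + (21/2 + (1/2)*4))*(210 - 141) = (153 + (21/2 + 2))*69 = (153 + 25/2)*69 = (331/2)*69 = 22839/2 ≈ 11420.)
m + 410 = 22839/2 + 410 = 23659/2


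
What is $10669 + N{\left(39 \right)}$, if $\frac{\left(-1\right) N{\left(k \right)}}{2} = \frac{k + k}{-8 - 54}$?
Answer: $\frac{330817}{31} \approx 10672.0$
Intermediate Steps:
$N{\left(k \right)} = \frac{2 k}{31}$ ($N{\left(k \right)} = - 2 \frac{k + k}{-8 - 54} = - 2 \frac{2 k}{-62} = - 2 \cdot 2 k \left(- \frac{1}{62}\right) = - 2 \left(- \frac{k}{31}\right) = \frac{2 k}{31}$)
$10669 + N{\left(39 \right)} = 10669 + \frac{2}{31} \cdot 39 = 10669 + \frac{78}{31} = \frac{330817}{31}$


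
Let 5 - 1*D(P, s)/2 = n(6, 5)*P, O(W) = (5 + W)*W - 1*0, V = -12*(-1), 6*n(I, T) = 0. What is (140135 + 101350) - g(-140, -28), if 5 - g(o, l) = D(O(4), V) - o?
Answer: 241630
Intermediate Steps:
n(I, T) = 0 (n(I, T) = (⅙)*0 = 0)
V = 12 (V = -4*(-3) = 12)
O(W) = W*(5 + W) (O(W) = W*(5 + W) + 0 = W*(5 + W))
D(P, s) = 10 (D(P, s) = 10 - 0*P = 10 - 2*0 = 10 + 0 = 10)
g(o, l) = -5 + o (g(o, l) = 5 - (10 - o) = 5 + (-10 + o) = -5 + o)
(140135 + 101350) - g(-140, -28) = (140135 + 101350) - (-5 - 140) = 241485 - 1*(-145) = 241485 + 145 = 241630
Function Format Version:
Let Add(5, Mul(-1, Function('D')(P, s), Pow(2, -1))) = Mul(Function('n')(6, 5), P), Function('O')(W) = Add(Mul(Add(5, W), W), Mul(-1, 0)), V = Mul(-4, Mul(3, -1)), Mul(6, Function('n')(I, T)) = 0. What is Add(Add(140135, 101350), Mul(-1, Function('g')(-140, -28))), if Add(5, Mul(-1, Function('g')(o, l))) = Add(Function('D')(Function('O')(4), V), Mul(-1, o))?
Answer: 241630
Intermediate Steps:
Function('n')(I, T) = 0 (Function('n')(I, T) = Mul(Rational(1, 6), 0) = 0)
V = 12 (V = Mul(-4, -3) = 12)
Function('O')(W) = Mul(W, Add(5, W)) (Function('O')(W) = Add(Mul(W, Add(5, W)), 0) = Mul(W, Add(5, W)))
Function('D')(P, s) = 10 (Function('D')(P, s) = Add(10, Mul(-2, Mul(0, P))) = Add(10, Mul(-2, 0)) = Add(10, 0) = 10)
Function('g')(o, l) = Add(-5, o) (Function('g')(o, l) = Add(5, Mul(-1, Add(10, Mul(-1, o)))) = Add(5, Add(-10, o)) = Add(-5, o))
Add(Add(140135, 101350), Mul(-1, Function('g')(-140, -28))) = Add(Add(140135, 101350), Mul(-1, Add(-5, -140))) = Add(241485, Mul(-1, -145)) = Add(241485, 145) = 241630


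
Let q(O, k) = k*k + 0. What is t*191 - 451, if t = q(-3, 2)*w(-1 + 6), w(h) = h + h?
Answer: 7189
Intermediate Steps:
q(O, k) = k**2 (q(O, k) = k**2 + 0 = k**2)
w(h) = 2*h
t = 40 (t = 2**2*(2*(-1 + 6)) = 4*(2*5) = 4*10 = 40)
t*191 - 451 = 40*191 - 451 = 7640 - 451 = 7189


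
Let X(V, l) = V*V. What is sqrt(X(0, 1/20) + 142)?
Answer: sqrt(142) ≈ 11.916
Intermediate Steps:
X(V, l) = V**2
sqrt(X(0, 1/20) + 142) = sqrt(0**2 + 142) = sqrt(0 + 142) = sqrt(142)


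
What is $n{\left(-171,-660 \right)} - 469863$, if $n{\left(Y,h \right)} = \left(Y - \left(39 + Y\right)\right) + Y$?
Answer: $-470073$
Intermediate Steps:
$n{\left(Y,h \right)} = -39 + Y$
$n{\left(-171,-660 \right)} - 469863 = \left(-39 - 171\right) - 469863 = -210 - 469863 = -470073$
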